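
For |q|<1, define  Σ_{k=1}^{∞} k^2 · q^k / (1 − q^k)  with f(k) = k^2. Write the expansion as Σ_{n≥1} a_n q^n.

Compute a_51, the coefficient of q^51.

a_51 = 2900

n=51: 51·1 17·3 3·17 1·51  f→[2601+289+9+1]=2900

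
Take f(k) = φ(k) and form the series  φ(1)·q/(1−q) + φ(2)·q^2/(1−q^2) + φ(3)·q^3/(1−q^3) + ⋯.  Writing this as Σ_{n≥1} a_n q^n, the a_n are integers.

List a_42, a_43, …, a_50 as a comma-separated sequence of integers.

d|42:{42,21,14,7,6,3,2,1}  Σφ=12+12+6+6+2+2+1+1=42
q^43  k|43↦φ(k): 43:42 1:1  a_43=43
d|44:{1,2,4,11,22,44}  Σφ=1+1+2+10+10+20=44
d|45:{45,15,9,5,3,1}  Σφ=24+8+6+4+2+1=45
q^46  k|46↦φ(k): 46:22 23:22 2:1 1:1  a_46=46
[q^47] φ(1)=1,φ(47)=46 ⇒ 47
n=48: 48·1 24·2 16·3 12·4 8·6 6·8 4·12 3·16 2·24 1·48  φ→[16+8+8+4+4+2+2+2+1+1]=48
[q^49] φ(49)=42,φ(7)=6,φ(1)=1 ⇒ 49
q^50  k|50↦φ(k): 50:20 25:20 10:4 5:4 2:1 1:1  a_50=50

42, 43, 44, 45, 46, 47, 48, 49, 50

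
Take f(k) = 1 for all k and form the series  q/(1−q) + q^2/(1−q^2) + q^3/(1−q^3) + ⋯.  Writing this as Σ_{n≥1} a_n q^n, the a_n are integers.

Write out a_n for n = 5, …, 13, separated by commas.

d|5:{5,1}  Σf=1+1=2
[q^6] f(1)=1,f(2)=1,f(3)=1,f(6)=1 ⇒ 4
[q^7] f(1)=1,f(7)=1 ⇒ 2
q^8  k|8↦f(k): 1:1 2:1 4:1 8:1  a_8=4
[q^9] f(9)=1,f(3)=1,f(1)=1 ⇒ 3
[q^10] f(1)=1,f(2)=1,f(5)=1,f(10)=1 ⇒ 4
d|11:{11,1}  Σf=1+1=2
[q^12] f(1)=1,f(2)=1,f(3)=1,f(4)=1,f(6)=1,f(12)=1 ⇒ 6
[q^13] f(13)=1,f(1)=1 ⇒ 2

2, 4, 2, 4, 3, 4, 2, 6, 2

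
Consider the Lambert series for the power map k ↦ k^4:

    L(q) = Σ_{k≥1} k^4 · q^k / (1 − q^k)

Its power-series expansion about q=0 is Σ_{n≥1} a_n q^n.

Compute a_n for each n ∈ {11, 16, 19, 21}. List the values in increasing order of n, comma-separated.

14642, 69905, 130322, 196964

q^11  k|11↦f(k): 11:14641 1:1  a_11=14642
[q^16] f(1)=1,f(2)=16,f(4)=256,f(8)=4096,f(16)=65536 ⇒ 69905
n=19: 1·19 19·1  f→[1+130321]=130322
[q^21] f(21)=194481,f(7)=2401,f(3)=81,f(1)=1 ⇒ 196964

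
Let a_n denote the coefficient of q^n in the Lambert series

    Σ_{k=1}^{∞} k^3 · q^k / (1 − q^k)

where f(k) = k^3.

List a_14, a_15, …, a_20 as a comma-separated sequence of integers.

3096, 3528, 4681, 4914, 6813, 6860, 9198

[q^14] f(1)=1,f(2)=8,f(7)=343,f(14)=2744 ⇒ 3096
q^15  k|15↦f(k): 15:3375 5:125 3:27 1:1  a_15=3528
n=16: 16·1 8·2 4·4 2·8 1·16  f→[4096+512+64+8+1]=4681
n=17: 17·1 1·17  f→[4913+1]=4914
d|18:{18,9,6,3,2,1}  Σf=5832+729+216+27+8+1=6813
n=19: 1·19 19·1  f→[1+6859]=6860
q^20  k|20↦f(k): 20:8000 10:1000 5:125 4:64 2:8 1:1  a_20=9198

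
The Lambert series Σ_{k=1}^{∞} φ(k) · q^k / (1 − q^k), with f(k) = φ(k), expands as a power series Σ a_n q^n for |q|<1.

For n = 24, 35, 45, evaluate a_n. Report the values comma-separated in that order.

q^24  k|24↦φ(k): 1:1 2:1 3:2 4:2 6:2 8:4 12:4 24:8  a_24=24
[q^35] φ(35)=24,φ(7)=6,φ(5)=4,φ(1)=1 ⇒ 35
d|45:{45,15,9,5,3,1}  Σφ=24+8+6+4+2+1=45

24, 35, 45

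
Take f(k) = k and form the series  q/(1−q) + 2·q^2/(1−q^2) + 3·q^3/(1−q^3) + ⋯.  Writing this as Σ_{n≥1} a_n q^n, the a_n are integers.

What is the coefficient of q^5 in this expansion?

a_5 = 6

d|5:{5,1}  Σf=5+1=6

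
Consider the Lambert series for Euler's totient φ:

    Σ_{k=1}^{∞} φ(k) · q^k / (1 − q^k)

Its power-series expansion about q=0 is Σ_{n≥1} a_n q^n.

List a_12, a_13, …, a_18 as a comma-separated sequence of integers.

[q^12] φ(1)=1,φ(2)=1,φ(3)=2,φ(4)=2,φ(6)=2,φ(12)=4 ⇒ 12
n=13: 1·13 13·1  φ→[1+12]=13
d|14:{14,7,2,1}  Σφ=6+6+1+1=14
[q^15] φ(15)=8,φ(5)=4,φ(3)=2,φ(1)=1 ⇒ 15
n=16: 1·16 2·8 4·4 8·2 16·1  φ→[1+1+2+4+8]=16
d|17:{17,1}  Σφ=16+1=17
n=18: 18·1 9·2 6·3 3·6 2·9 1·18  φ→[6+6+2+2+1+1]=18

12, 13, 14, 15, 16, 17, 18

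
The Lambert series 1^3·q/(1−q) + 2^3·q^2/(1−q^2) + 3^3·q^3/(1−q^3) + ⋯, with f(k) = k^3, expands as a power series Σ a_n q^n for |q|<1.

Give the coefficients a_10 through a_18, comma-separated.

1134, 1332, 2044, 2198, 3096, 3528, 4681, 4914, 6813

n=10: 10·1 5·2 2·5 1·10  f→[1000+125+8+1]=1134
[q^11] f(11)=1331,f(1)=1 ⇒ 1332
[q^12] f(12)=1728,f(6)=216,f(4)=64,f(3)=27,f(2)=8,f(1)=1 ⇒ 2044
q^13  k|13↦f(k): 1:1 13:2197  a_13=2198
q^14  k|14↦f(k): 14:2744 7:343 2:8 1:1  a_14=3096
[q^15] f(1)=1,f(3)=27,f(5)=125,f(15)=3375 ⇒ 3528
[q^16] f(16)=4096,f(8)=512,f(4)=64,f(2)=8,f(1)=1 ⇒ 4681
[q^17] f(1)=1,f(17)=4913 ⇒ 4914
n=18: 1·18 2·9 3·6 6·3 9·2 18·1  f→[1+8+27+216+729+5832]=6813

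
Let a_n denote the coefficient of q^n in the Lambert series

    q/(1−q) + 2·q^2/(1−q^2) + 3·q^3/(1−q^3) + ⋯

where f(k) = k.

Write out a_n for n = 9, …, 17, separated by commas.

13, 18, 12, 28, 14, 24, 24, 31, 18

n=9: 1·9 3·3 9·1  f→[1+3+9]=13
[q^10] f(10)=10,f(5)=5,f(2)=2,f(1)=1 ⇒ 18
d|11:{1,11}  Σf=1+11=12
n=12: 1·12 2·6 3·4 4·3 6·2 12·1  f→[1+2+3+4+6+12]=28
n=13: 1·13 13·1  f→[1+13]=14
d|14:{1,2,7,14}  Σf=1+2+7+14=24
[q^15] f(15)=15,f(5)=5,f(3)=3,f(1)=1 ⇒ 24
d|16:{1,2,4,8,16}  Σf=1+2+4+8+16=31
q^17  k|17↦f(k): 17:17 1:1  a_17=18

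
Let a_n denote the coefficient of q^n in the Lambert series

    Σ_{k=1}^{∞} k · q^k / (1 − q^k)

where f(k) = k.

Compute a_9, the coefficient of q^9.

a_9 = 13

n=9: 9·1 3·3 1·9  f→[9+3+1]=13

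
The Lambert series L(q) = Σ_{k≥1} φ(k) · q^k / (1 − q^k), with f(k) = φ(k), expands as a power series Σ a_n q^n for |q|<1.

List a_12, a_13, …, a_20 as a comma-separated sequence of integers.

[q^12] φ(1)=1,φ(2)=1,φ(3)=2,φ(4)=2,φ(6)=2,φ(12)=4 ⇒ 12
[q^13] φ(13)=12,φ(1)=1 ⇒ 13
d|14:{14,7,2,1}  Σφ=6+6+1+1=14
q^15  k|15↦φ(k): 1:1 3:2 5:4 15:8  a_15=15
d|16:{16,8,4,2,1}  Σφ=8+4+2+1+1=16
[q^17] φ(1)=1,φ(17)=16 ⇒ 17
n=18: 1·18 2·9 3·6 6·3 9·2 18·1  φ→[1+1+2+2+6+6]=18
[q^19] φ(19)=18,φ(1)=1 ⇒ 19
d|20:{20,10,5,4,2,1}  Σφ=8+4+4+2+1+1=20

12, 13, 14, 15, 16, 17, 18, 19, 20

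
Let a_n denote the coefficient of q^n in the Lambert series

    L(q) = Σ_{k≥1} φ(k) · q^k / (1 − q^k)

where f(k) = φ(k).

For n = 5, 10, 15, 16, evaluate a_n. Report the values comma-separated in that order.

d|5:{5,1}  Σφ=4+1=5
q^10  k|10↦φ(k): 1:1 2:1 5:4 10:4  a_10=10
q^15  k|15↦φ(k): 1:1 3:2 5:4 15:8  a_15=15
[q^16] φ(1)=1,φ(2)=1,φ(4)=2,φ(8)=4,φ(16)=8 ⇒ 16

5, 10, 15, 16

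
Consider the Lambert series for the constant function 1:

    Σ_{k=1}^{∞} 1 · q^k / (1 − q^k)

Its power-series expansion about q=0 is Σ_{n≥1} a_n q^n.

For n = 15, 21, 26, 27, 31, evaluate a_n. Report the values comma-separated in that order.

[q^15] f(1)=1,f(3)=1,f(5)=1,f(15)=1 ⇒ 4
[q^21] f(21)=1,f(7)=1,f(3)=1,f(1)=1 ⇒ 4
d|26:{26,13,2,1}  Σf=1+1+1+1=4
q^27  k|27↦f(k): 27:1 9:1 3:1 1:1  a_27=4
n=31: 31·1 1·31  f→[1+1]=2

4, 4, 4, 4, 2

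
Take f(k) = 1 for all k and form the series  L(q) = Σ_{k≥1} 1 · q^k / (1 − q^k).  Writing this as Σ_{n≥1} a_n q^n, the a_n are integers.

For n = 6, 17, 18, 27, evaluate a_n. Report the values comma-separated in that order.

4, 2, 6, 4

q^6  k|6↦f(k): 6:1 3:1 2:1 1:1  a_6=4
n=17: 1·17 17·1  f→[1+1]=2
[q^18] f(18)=1,f(9)=1,f(6)=1,f(3)=1,f(2)=1,f(1)=1 ⇒ 6
q^27  k|27↦f(k): 27:1 9:1 3:1 1:1  a_27=4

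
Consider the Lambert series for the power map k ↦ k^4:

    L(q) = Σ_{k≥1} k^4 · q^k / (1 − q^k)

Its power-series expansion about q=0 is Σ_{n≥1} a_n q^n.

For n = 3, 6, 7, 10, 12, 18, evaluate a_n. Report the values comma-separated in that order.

82, 1394, 2402, 10642, 22386, 112931

[q^3] f(1)=1,f(3)=81 ⇒ 82
n=6: 1·6 2·3 3·2 6·1  f→[1+16+81+1296]=1394
d|7:{7,1}  Σf=2401+1=2402
[q^10] f(1)=1,f(2)=16,f(5)=625,f(10)=10000 ⇒ 10642
q^12  k|12↦f(k): 12:20736 6:1296 4:256 3:81 2:16 1:1  a_12=22386
n=18: 1·18 2·9 3·6 6·3 9·2 18·1  f→[1+16+81+1296+6561+104976]=112931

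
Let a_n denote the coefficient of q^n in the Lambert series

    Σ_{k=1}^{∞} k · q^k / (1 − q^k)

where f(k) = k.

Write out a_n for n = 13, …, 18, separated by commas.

14, 24, 24, 31, 18, 39

d|13:{13,1}  Σf=13+1=14
n=14: 14·1 7·2 2·7 1·14  f→[14+7+2+1]=24
[q^15] f(1)=1,f(3)=3,f(5)=5,f(15)=15 ⇒ 24
n=16: 16·1 8·2 4·4 2·8 1·16  f→[16+8+4+2+1]=31
d|17:{1,17}  Σf=1+17=18
n=18: 1·18 2·9 3·6 6·3 9·2 18·1  f→[1+2+3+6+9+18]=39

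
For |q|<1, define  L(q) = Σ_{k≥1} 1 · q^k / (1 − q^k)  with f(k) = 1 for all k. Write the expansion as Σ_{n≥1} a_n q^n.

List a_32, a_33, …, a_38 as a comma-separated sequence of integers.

[q^32] f(32)=1,f(16)=1,f(8)=1,f(4)=1,f(2)=1,f(1)=1 ⇒ 6
n=33: 33·1 11·3 3·11 1·33  f→[1+1+1+1]=4
[q^34] f(34)=1,f(17)=1,f(2)=1,f(1)=1 ⇒ 4
q^35  k|35↦f(k): 1:1 5:1 7:1 35:1  a_35=4
n=36: 36·1 18·2 12·3 9·4 6·6 4·9 3·12 2·18 1·36  f→[1+1+1+1+1+1+1+1+1]=9
n=37: 37·1 1·37  f→[1+1]=2
[q^38] f(38)=1,f(19)=1,f(2)=1,f(1)=1 ⇒ 4

6, 4, 4, 4, 9, 2, 4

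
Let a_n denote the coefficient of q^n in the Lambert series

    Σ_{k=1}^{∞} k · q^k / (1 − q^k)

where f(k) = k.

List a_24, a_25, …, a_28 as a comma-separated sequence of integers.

60, 31, 42, 40, 56

d|24:{1,2,3,4,6,8,12,24}  Σf=1+2+3+4+6+8+12+24=60
n=25: 25·1 5·5 1·25  f→[25+5+1]=31
[q^26] f(1)=1,f(2)=2,f(13)=13,f(26)=26 ⇒ 42
d|27:{27,9,3,1}  Σf=27+9+3+1=40
q^28  k|28↦f(k): 28:28 14:14 7:7 4:4 2:2 1:1  a_28=56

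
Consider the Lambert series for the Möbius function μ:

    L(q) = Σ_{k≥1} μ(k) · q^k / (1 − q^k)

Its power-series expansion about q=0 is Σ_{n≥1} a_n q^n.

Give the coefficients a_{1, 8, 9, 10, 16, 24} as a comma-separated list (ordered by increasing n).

[q^1] μ(1)=1 ⇒ 1
n=8: 8·1 4·2 2·4 1·8  μ→[0+0+(-1)+1]=0
q^9  k|9↦μ(k): 1:1 3:-1 9:0  a_9=0
n=10: 10·1 5·2 2·5 1·10  μ→[1+(-1)+(-1)+1]=0
[q^16] μ(1)=1,μ(2)=-1,μ(4)=0,μ(8)=0,μ(16)=0 ⇒ 0
d|24:{24,12,8,6,4,3,2,1}  Σμ=0+0+0+1+0+(-1)+(-1)+1=0

1, 0, 0, 0, 0, 0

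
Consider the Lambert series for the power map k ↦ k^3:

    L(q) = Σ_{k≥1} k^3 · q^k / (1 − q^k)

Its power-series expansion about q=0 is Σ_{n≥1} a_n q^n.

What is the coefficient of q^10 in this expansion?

d|10:{1,2,5,10}  Σf=1+8+125+1000=1134

a_10 = 1134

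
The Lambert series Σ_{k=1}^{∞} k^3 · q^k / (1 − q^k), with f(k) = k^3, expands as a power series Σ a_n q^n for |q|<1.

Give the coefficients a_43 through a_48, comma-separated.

79508, 97236, 95382, 109512, 103824, 131068

n=43: 43·1 1·43  f→[79507+1]=79508
[q^44] f(44)=85184,f(22)=10648,f(11)=1331,f(4)=64,f(2)=8,f(1)=1 ⇒ 97236
d|45:{1,3,5,9,15,45}  Σf=1+27+125+729+3375+91125=95382
[q^46] f(46)=97336,f(23)=12167,f(2)=8,f(1)=1 ⇒ 109512
[q^47] f(47)=103823,f(1)=1 ⇒ 103824
n=48: 1·48 2·24 3·16 4·12 6·8 8·6 12·4 16·3 24·2 48·1  f→[1+8+27+64+216+512+1728+4096+13824+110592]=131068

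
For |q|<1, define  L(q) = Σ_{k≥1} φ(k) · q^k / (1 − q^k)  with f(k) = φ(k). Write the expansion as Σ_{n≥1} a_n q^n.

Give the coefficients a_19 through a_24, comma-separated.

[q^19] φ(1)=1,φ(19)=18 ⇒ 19
q^20  k|20↦φ(k): 1:1 2:1 4:2 5:4 10:4 20:8  a_20=20
d|21:{1,3,7,21}  Σφ=1+2+6+12=21
n=22: 22·1 11·2 2·11 1·22  φ→[10+10+1+1]=22
n=23: 1·23 23·1  φ→[1+22]=23
n=24: 1·24 2·12 3·8 4·6 6·4 8·3 12·2 24·1  φ→[1+1+2+2+2+4+4+8]=24

19, 20, 21, 22, 23, 24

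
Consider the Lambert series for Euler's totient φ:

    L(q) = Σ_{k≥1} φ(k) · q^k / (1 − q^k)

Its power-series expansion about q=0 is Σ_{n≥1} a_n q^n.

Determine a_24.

[q^24] φ(24)=8,φ(12)=4,φ(8)=4,φ(6)=2,φ(4)=2,φ(3)=2,φ(2)=1,φ(1)=1 ⇒ 24

a_24 = 24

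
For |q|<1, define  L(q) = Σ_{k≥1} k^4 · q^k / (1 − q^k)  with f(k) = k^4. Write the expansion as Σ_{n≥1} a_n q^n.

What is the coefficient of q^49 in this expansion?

q^49  k|49↦f(k): 49:5764801 7:2401 1:1  a_49=5767203

a_49 = 5767203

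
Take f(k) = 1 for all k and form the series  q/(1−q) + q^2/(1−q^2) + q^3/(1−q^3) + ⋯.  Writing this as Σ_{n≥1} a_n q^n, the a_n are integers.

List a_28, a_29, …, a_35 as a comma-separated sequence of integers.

d|28:{1,2,4,7,14,28}  Σf=1+1+1+1+1+1=6
q^29  k|29↦f(k): 29:1 1:1  a_29=2
n=30: 1·30 2·15 3·10 5·6 6·5 10·3 15·2 30·1  f→[1+1+1+1+1+1+1+1]=8
[q^31] f(31)=1,f(1)=1 ⇒ 2
d|32:{1,2,4,8,16,32}  Σf=1+1+1+1+1+1=6
[q^33] f(33)=1,f(11)=1,f(3)=1,f(1)=1 ⇒ 4
n=34: 34·1 17·2 2·17 1·34  f→[1+1+1+1]=4
n=35: 1·35 5·7 7·5 35·1  f→[1+1+1+1]=4

6, 2, 8, 2, 6, 4, 4, 4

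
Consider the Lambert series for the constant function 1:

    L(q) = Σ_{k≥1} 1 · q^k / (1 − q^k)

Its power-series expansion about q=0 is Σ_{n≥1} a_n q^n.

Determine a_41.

q^41  k|41↦f(k): 1:1 41:1  a_41=2

a_41 = 2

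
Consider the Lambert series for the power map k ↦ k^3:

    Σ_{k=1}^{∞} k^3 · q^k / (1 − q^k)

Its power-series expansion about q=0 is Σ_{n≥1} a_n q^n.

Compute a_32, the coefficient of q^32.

a_32 = 37449

[q^32] f(32)=32768,f(16)=4096,f(8)=512,f(4)=64,f(2)=8,f(1)=1 ⇒ 37449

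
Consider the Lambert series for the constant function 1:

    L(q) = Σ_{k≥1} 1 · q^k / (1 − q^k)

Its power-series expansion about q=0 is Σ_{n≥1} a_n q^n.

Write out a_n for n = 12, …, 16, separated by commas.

q^12  k|12↦f(k): 1:1 2:1 3:1 4:1 6:1 12:1  a_12=6
d|13:{1,13}  Σf=1+1=2
n=14: 14·1 7·2 2·7 1·14  f→[1+1+1+1]=4
d|15:{1,3,5,15}  Σf=1+1+1+1=4
d|16:{16,8,4,2,1}  Σf=1+1+1+1+1=5

6, 2, 4, 4, 5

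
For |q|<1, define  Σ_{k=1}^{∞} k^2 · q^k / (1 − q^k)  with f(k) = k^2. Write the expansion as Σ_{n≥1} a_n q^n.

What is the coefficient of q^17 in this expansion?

[q^17] f(1)=1,f(17)=289 ⇒ 290

a_17 = 290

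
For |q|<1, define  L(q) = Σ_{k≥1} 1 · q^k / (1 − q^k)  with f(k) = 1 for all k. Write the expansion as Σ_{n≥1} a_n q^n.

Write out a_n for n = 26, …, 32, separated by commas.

4, 4, 6, 2, 8, 2, 6

[q^26] f(26)=1,f(13)=1,f(2)=1,f(1)=1 ⇒ 4
q^27  k|27↦f(k): 1:1 3:1 9:1 27:1  a_27=4
q^28  k|28↦f(k): 1:1 2:1 4:1 7:1 14:1 28:1  a_28=6
n=29: 1·29 29·1  f→[1+1]=2
[q^30] f(30)=1,f(15)=1,f(10)=1,f(6)=1,f(5)=1,f(3)=1,f(2)=1,f(1)=1 ⇒ 8
d|31:{31,1}  Σf=1+1=2
d|32:{32,16,8,4,2,1}  Σf=1+1+1+1+1+1=6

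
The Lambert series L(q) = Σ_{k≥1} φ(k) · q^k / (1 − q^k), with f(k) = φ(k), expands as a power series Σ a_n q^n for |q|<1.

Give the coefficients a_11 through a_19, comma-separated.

n=11: 11·1 1·11  φ→[10+1]=11
q^12  k|12↦φ(k): 12:4 6:2 4:2 3:2 2:1 1:1  a_12=12
n=13: 13·1 1·13  φ→[12+1]=13
d|14:{14,7,2,1}  Σφ=6+6+1+1=14
[q^15] φ(15)=8,φ(5)=4,φ(3)=2,φ(1)=1 ⇒ 15
d|16:{16,8,4,2,1}  Σφ=8+4+2+1+1=16
q^17  k|17↦φ(k): 17:16 1:1  a_17=17
q^18  k|18↦φ(k): 18:6 9:6 6:2 3:2 2:1 1:1  a_18=18
n=19: 19·1 1·19  φ→[18+1]=19

11, 12, 13, 14, 15, 16, 17, 18, 19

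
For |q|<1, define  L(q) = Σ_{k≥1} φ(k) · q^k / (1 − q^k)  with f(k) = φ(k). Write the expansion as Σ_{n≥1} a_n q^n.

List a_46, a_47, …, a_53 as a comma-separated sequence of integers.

[q^46] φ(46)=22,φ(23)=22,φ(2)=1,φ(1)=1 ⇒ 46
q^47  k|47↦φ(k): 47:46 1:1  a_47=47
[q^48] φ(1)=1,φ(2)=1,φ(3)=2,φ(4)=2,φ(6)=2,φ(8)=4,φ(12)=4,φ(16)=8,φ(24)=8,φ(48)=16 ⇒ 48
d|49:{1,7,49}  Σφ=1+6+42=49
q^50  k|50↦φ(k): 50:20 25:20 10:4 5:4 2:1 1:1  a_50=50
[q^51] φ(51)=32,φ(17)=16,φ(3)=2,φ(1)=1 ⇒ 51
[q^52] φ(52)=24,φ(26)=12,φ(13)=12,φ(4)=2,φ(2)=1,φ(1)=1 ⇒ 52
d|53:{53,1}  Σφ=52+1=53

46, 47, 48, 49, 50, 51, 52, 53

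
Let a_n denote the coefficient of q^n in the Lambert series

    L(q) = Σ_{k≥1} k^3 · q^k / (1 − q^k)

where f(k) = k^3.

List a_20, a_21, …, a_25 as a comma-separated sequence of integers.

9198, 9632, 11988, 12168, 16380, 15751

n=20: 1·20 2·10 4·5 5·4 10·2 20·1  f→[1+8+64+125+1000+8000]=9198
n=21: 1·21 3·7 7·3 21·1  f→[1+27+343+9261]=9632
[q^22] f(22)=10648,f(11)=1331,f(2)=8,f(1)=1 ⇒ 11988
q^23  k|23↦f(k): 23:12167 1:1  a_23=12168
q^24  k|24↦f(k): 1:1 2:8 3:27 4:64 6:216 8:512 12:1728 24:13824  a_24=16380
q^25  k|25↦f(k): 1:1 5:125 25:15625  a_25=15751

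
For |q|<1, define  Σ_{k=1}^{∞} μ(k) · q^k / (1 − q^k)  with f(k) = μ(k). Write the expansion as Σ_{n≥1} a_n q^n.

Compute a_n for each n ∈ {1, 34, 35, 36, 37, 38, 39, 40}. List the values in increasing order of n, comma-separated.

1, 0, 0, 0, 0, 0, 0, 0

n=1: 1·1  μ→[1]=1
d|34:{1,2,17,34}  Σμ=1+(-1)+(-1)+1=0
n=35: 1·35 5·7 7·5 35·1  μ→[1+(-1)+(-1)+1]=0
n=36: 1·36 2·18 3·12 4·9 6·6 9·4 12·3 18·2 36·1  μ→[1+(-1)+(-1)+0+1+0+0+0+0]=0
d|37:{37,1}  Σμ=(-1)+1=0
d|38:{38,19,2,1}  Σμ=1+(-1)+(-1)+1=0
d|39:{39,13,3,1}  Σμ=1+(-1)+(-1)+1=0
d|40:{1,2,4,5,8,10,20,40}  Σμ=1+(-1)+0+(-1)+0+1+0+0=0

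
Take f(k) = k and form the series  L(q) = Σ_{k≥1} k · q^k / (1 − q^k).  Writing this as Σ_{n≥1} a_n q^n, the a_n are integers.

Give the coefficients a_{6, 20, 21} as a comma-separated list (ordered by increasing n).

[q^6] f(6)=6,f(3)=3,f(2)=2,f(1)=1 ⇒ 12
n=20: 20·1 10·2 5·4 4·5 2·10 1·20  f→[20+10+5+4+2+1]=42
[q^21] f(21)=21,f(7)=7,f(3)=3,f(1)=1 ⇒ 32

12, 42, 32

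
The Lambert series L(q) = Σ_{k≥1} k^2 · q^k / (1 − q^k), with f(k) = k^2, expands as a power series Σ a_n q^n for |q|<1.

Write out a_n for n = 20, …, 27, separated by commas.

546, 500, 610, 530, 850, 651, 850, 820

d|20:{20,10,5,4,2,1}  Σf=400+100+25+16+4+1=546
q^21  k|21↦f(k): 21:441 7:49 3:9 1:1  a_21=500
q^22  k|22↦f(k): 22:484 11:121 2:4 1:1  a_22=610
q^23  k|23↦f(k): 1:1 23:529  a_23=530
q^24  k|24↦f(k): 1:1 2:4 3:9 4:16 6:36 8:64 12:144 24:576  a_24=850
q^25  k|25↦f(k): 25:625 5:25 1:1  a_25=651
n=26: 26·1 13·2 2·13 1·26  f→[676+169+4+1]=850
n=27: 27·1 9·3 3·9 1·27  f→[729+81+9+1]=820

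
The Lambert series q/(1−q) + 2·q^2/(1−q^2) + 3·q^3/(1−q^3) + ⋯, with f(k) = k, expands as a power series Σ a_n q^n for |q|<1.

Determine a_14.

a_14 = 24

n=14: 1·14 2·7 7·2 14·1  f→[1+2+7+14]=24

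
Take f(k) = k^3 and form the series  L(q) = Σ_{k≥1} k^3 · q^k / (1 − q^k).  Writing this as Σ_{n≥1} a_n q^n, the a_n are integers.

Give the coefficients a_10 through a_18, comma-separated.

1134, 1332, 2044, 2198, 3096, 3528, 4681, 4914, 6813

d|10:{1,2,5,10}  Σf=1+8+125+1000=1134
n=11: 11·1 1·11  f→[1331+1]=1332
n=12: 1·12 2·6 3·4 4·3 6·2 12·1  f→[1+8+27+64+216+1728]=2044
q^13  k|13↦f(k): 13:2197 1:1  a_13=2198
d|14:{14,7,2,1}  Σf=2744+343+8+1=3096
q^15  k|15↦f(k): 15:3375 5:125 3:27 1:1  a_15=3528
n=16: 1·16 2·8 4·4 8·2 16·1  f→[1+8+64+512+4096]=4681
q^17  k|17↦f(k): 17:4913 1:1  a_17=4914
q^18  k|18↦f(k): 1:1 2:8 3:27 6:216 9:729 18:5832  a_18=6813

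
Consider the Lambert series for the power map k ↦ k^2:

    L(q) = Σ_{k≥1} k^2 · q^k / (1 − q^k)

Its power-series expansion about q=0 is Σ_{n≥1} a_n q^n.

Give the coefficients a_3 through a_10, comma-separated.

10, 21, 26, 50, 50, 85, 91, 130

d|3:{1,3}  Σf=1+9=10
q^4  k|4↦f(k): 4:16 2:4 1:1  a_4=21
[q^5] f(5)=25,f(1)=1 ⇒ 26
[q^6] f(6)=36,f(3)=9,f(2)=4,f(1)=1 ⇒ 50
q^7  k|7↦f(k): 1:1 7:49  a_7=50
[q^8] f(8)=64,f(4)=16,f(2)=4,f(1)=1 ⇒ 85
q^9  k|9↦f(k): 1:1 3:9 9:81  a_9=91
q^10  k|10↦f(k): 1:1 2:4 5:25 10:100  a_10=130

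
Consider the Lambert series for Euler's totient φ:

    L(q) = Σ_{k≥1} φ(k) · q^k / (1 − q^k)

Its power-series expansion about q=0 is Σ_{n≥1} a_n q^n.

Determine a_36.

q^36  k|36↦φ(k): 1:1 2:1 3:2 4:2 6:2 9:6 12:4 18:6 36:12  a_36=36

a_36 = 36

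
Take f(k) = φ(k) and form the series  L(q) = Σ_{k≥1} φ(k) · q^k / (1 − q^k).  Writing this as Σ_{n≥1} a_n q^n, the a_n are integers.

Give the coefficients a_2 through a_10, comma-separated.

n=2: 2·1 1·2  φ→[1+1]=2
q^3  k|3↦φ(k): 3:2 1:1  a_3=3
q^4  k|4↦φ(k): 4:2 2:1 1:1  a_4=4
q^5  k|5↦φ(k): 1:1 5:4  a_5=5
q^6  k|6↦φ(k): 6:2 3:2 2:1 1:1  a_6=6
q^7  k|7↦φ(k): 1:1 7:6  a_7=7
d|8:{8,4,2,1}  Σφ=4+2+1+1=8
q^9  k|9↦φ(k): 1:1 3:2 9:6  a_9=9
n=10: 10·1 5·2 2·5 1·10  φ→[4+4+1+1]=10

2, 3, 4, 5, 6, 7, 8, 9, 10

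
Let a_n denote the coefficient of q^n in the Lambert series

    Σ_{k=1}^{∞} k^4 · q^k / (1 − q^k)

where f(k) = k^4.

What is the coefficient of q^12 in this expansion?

a_12 = 22386

[q^12] f(12)=20736,f(6)=1296,f(4)=256,f(3)=81,f(2)=16,f(1)=1 ⇒ 22386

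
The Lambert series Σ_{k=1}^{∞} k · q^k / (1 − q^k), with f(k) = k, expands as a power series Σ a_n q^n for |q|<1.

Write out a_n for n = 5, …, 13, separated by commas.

6, 12, 8, 15, 13, 18, 12, 28, 14

q^5  k|5↦f(k): 5:5 1:1  a_5=6
q^6  k|6↦f(k): 1:1 2:2 3:3 6:6  a_6=12
n=7: 1·7 7·1  f→[1+7]=8
d|8:{8,4,2,1}  Σf=8+4+2+1=15
[q^9] f(9)=9,f(3)=3,f(1)=1 ⇒ 13
q^10  k|10↦f(k): 10:10 5:5 2:2 1:1  a_10=18
n=11: 11·1 1·11  f→[11+1]=12
d|12:{1,2,3,4,6,12}  Σf=1+2+3+4+6+12=28
d|13:{13,1}  Σf=13+1=14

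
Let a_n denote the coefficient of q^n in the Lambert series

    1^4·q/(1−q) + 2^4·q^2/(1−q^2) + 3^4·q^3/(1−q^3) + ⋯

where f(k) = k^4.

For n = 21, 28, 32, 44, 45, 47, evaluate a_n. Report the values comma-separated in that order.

196964, 655746, 1118481, 3997266, 4158518, 4879682

d|21:{1,3,7,21}  Σf=1+81+2401+194481=196964
[q^28] f(28)=614656,f(14)=38416,f(7)=2401,f(4)=256,f(2)=16,f(1)=1 ⇒ 655746
d|32:{1,2,4,8,16,32}  Σf=1+16+256+4096+65536+1048576=1118481
q^44  k|44↦f(k): 44:3748096 22:234256 11:14641 4:256 2:16 1:1  a_44=3997266
d|45:{1,3,5,9,15,45}  Σf=1+81+625+6561+50625+4100625=4158518
d|47:{1,47}  Σf=1+4879681=4879682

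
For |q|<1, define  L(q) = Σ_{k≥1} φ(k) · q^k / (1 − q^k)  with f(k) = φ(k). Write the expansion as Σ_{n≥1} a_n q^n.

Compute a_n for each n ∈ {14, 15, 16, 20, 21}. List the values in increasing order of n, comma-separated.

n=14: 1·14 2·7 7·2 14·1  φ→[1+1+6+6]=14
q^15  k|15↦φ(k): 1:1 3:2 5:4 15:8  a_15=15
d|16:{1,2,4,8,16}  Σφ=1+1+2+4+8=16
d|20:{1,2,4,5,10,20}  Σφ=1+1+2+4+4+8=20
n=21: 1·21 3·7 7·3 21·1  φ→[1+2+6+12]=21

14, 15, 16, 20, 21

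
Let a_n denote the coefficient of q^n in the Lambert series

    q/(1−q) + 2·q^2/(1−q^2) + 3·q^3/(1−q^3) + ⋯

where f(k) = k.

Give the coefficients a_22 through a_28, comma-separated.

36, 24, 60, 31, 42, 40, 56

d|22:{1,2,11,22}  Σf=1+2+11+22=36
q^23  k|23↦f(k): 23:23 1:1  a_23=24
d|24:{1,2,3,4,6,8,12,24}  Σf=1+2+3+4+6+8+12+24=60
q^25  k|25↦f(k): 1:1 5:5 25:25  a_25=31
[q^26] f(1)=1,f(2)=2,f(13)=13,f(26)=26 ⇒ 42
q^27  k|27↦f(k): 1:1 3:3 9:9 27:27  a_27=40
[q^28] f(28)=28,f(14)=14,f(7)=7,f(4)=4,f(2)=2,f(1)=1 ⇒ 56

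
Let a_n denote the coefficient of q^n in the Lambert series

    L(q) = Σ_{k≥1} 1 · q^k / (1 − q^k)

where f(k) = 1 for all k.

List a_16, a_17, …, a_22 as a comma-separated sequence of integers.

5, 2, 6, 2, 6, 4, 4

[q^16] f(16)=1,f(8)=1,f(4)=1,f(2)=1,f(1)=1 ⇒ 5
n=17: 17·1 1·17  f→[1+1]=2
d|18:{1,2,3,6,9,18}  Σf=1+1+1+1+1+1=6
q^19  k|19↦f(k): 1:1 19:1  a_19=2
q^20  k|20↦f(k): 1:1 2:1 4:1 5:1 10:1 20:1  a_20=6
n=21: 21·1 7·3 3·7 1·21  f→[1+1+1+1]=4
n=22: 22·1 11·2 2·11 1·22  f→[1+1+1+1]=4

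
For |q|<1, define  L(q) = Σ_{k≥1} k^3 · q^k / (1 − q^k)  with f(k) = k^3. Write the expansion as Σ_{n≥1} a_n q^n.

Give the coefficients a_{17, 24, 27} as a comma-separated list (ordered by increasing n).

n=17: 17·1 1·17  f→[4913+1]=4914
q^24  k|24↦f(k): 1:1 2:8 3:27 4:64 6:216 8:512 12:1728 24:13824  a_24=16380
n=27: 27·1 9·3 3·9 1·27  f→[19683+729+27+1]=20440

4914, 16380, 20440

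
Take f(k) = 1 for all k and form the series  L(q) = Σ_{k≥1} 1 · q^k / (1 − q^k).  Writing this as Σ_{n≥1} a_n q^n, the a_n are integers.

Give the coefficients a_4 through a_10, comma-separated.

3, 2, 4, 2, 4, 3, 4

q^4  k|4↦f(k): 1:1 2:1 4:1  a_4=3
d|5:{1,5}  Σf=1+1=2
[q^6] f(6)=1,f(3)=1,f(2)=1,f(1)=1 ⇒ 4
[q^7] f(7)=1,f(1)=1 ⇒ 2
q^8  k|8↦f(k): 8:1 4:1 2:1 1:1  a_8=4
n=9: 9·1 3·3 1·9  f→[1+1+1]=3
d|10:{1,2,5,10}  Σf=1+1+1+1=4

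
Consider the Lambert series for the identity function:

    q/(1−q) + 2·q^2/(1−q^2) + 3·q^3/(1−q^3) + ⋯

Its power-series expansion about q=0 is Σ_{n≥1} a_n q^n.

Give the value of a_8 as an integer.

d|8:{8,4,2,1}  Σf=8+4+2+1=15

a_8 = 15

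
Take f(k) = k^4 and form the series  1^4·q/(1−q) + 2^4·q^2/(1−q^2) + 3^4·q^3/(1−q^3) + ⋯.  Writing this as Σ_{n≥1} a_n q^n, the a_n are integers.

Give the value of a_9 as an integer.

a_9 = 6643

n=9: 1·9 3·3 9·1  f→[1+81+6561]=6643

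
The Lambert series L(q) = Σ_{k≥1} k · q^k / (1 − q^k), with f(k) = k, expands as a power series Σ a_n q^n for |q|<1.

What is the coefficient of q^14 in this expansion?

a_14 = 24

q^14  k|14↦f(k): 14:14 7:7 2:2 1:1  a_14=24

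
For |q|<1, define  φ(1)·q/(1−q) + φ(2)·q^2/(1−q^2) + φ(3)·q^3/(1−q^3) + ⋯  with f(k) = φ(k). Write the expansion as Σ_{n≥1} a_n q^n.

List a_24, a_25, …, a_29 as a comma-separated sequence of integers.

q^24  k|24↦φ(k): 1:1 2:1 3:2 4:2 6:2 8:4 12:4 24:8  a_24=24
q^25  k|25↦φ(k): 25:20 5:4 1:1  a_25=25
q^26  k|26↦φ(k): 26:12 13:12 2:1 1:1  a_26=26
d|27:{1,3,9,27}  Σφ=1+2+6+18=27
d|28:{1,2,4,7,14,28}  Σφ=1+1+2+6+6+12=28
[q^29] φ(1)=1,φ(29)=28 ⇒ 29

24, 25, 26, 27, 28, 29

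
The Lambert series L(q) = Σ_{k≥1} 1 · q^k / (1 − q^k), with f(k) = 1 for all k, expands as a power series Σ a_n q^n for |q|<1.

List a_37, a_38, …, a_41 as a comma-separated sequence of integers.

q^37  k|37↦f(k): 1:1 37:1  a_37=2
q^38  k|38↦f(k): 1:1 2:1 19:1 38:1  a_38=4
[q^39] f(1)=1,f(3)=1,f(13)=1,f(39)=1 ⇒ 4
d|40:{40,20,10,8,5,4,2,1}  Σf=1+1+1+1+1+1+1+1=8
d|41:{41,1}  Σf=1+1=2

2, 4, 4, 8, 2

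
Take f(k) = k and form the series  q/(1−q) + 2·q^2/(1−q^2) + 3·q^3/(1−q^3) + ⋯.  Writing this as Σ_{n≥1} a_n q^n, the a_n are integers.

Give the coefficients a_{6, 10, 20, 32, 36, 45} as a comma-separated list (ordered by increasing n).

12, 18, 42, 63, 91, 78

n=6: 1·6 2·3 3·2 6·1  f→[1+2+3+6]=12
n=10: 1·10 2·5 5·2 10·1  f→[1+2+5+10]=18
n=20: 20·1 10·2 5·4 4·5 2·10 1·20  f→[20+10+5+4+2+1]=42
d|32:{1,2,4,8,16,32}  Σf=1+2+4+8+16+32=63
[q^36] f(1)=1,f(2)=2,f(3)=3,f(4)=4,f(6)=6,f(9)=9,f(12)=12,f(18)=18,f(36)=36 ⇒ 91
n=45: 1·45 3·15 5·9 9·5 15·3 45·1  f→[1+3+5+9+15+45]=78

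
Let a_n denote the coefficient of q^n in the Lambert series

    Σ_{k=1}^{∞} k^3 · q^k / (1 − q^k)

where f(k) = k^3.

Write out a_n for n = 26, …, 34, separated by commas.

19782, 20440, 25112, 24390, 31752, 29792, 37449, 37296, 44226

d|26:{26,13,2,1}  Σf=17576+2197+8+1=19782
n=27: 27·1 9·3 3·9 1·27  f→[19683+729+27+1]=20440
d|28:{1,2,4,7,14,28}  Σf=1+8+64+343+2744+21952=25112
d|29:{1,29}  Σf=1+24389=24390
q^30  k|30↦f(k): 30:27000 15:3375 10:1000 6:216 5:125 3:27 2:8 1:1  a_30=31752
d|31:{1,31}  Σf=1+29791=29792
[q^32] f(32)=32768,f(16)=4096,f(8)=512,f(4)=64,f(2)=8,f(1)=1 ⇒ 37449
n=33: 1·33 3·11 11·3 33·1  f→[1+27+1331+35937]=37296
n=34: 34·1 17·2 2·17 1·34  f→[39304+4913+8+1]=44226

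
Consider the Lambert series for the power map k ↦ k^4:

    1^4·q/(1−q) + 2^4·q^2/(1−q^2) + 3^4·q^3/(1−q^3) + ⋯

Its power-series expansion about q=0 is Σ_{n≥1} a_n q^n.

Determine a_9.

d|9:{9,3,1}  Σf=6561+81+1=6643

a_9 = 6643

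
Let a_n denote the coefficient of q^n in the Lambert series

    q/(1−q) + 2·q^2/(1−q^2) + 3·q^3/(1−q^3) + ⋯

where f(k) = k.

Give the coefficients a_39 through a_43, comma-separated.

56, 90, 42, 96, 44

q^39  k|39↦f(k): 39:39 13:13 3:3 1:1  a_39=56
[q^40] f(40)=40,f(20)=20,f(10)=10,f(8)=8,f(5)=5,f(4)=4,f(2)=2,f(1)=1 ⇒ 90
d|41:{41,1}  Σf=41+1=42
n=42: 42·1 21·2 14·3 7·6 6·7 3·14 2·21 1·42  f→[42+21+14+7+6+3+2+1]=96
q^43  k|43↦f(k): 1:1 43:43  a_43=44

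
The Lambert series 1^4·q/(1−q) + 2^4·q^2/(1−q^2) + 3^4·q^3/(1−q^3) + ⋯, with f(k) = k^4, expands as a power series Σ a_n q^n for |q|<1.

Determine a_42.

d|42:{1,2,3,6,7,14,21,42}  Σf=1+16+81+1296+2401+38416+194481+3111696=3348388

a_42 = 3348388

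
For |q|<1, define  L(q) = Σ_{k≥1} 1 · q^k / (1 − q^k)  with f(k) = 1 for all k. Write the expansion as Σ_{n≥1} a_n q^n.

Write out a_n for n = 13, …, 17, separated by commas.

[q^13] f(13)=1,f(1)=1 ⇒ 2
n=14: 14·1 7·2 2·7 1·14  f→[1+1+1+1]=4
d|15:{15,5,3,1}  Σf=1+1+1+1=4
n=16: 16·1 8·2 4·4 2·8 1·16  f→[1+1+1+1+1]=5
q^17  k|17↦f(k): 1:1 17:1  a_17=2

2, 4, 4, 5, 2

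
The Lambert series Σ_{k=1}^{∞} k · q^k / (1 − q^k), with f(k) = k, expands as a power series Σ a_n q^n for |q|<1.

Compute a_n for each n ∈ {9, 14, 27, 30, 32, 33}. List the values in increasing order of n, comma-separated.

13, 24, 40, 72, 63, 48

[q^9] f(9)=9,f(3)=3,f(1)=1 ⇒ 13
n=14: 14·1 7·2 2·7 1·14  f→[14+7+2+1]=24
q^27  k|27↦f(k): 1:1 3:3 9:9 27:27  a_27=40
[q^30] f(30)=30,f(15)=15,f(10)=10,f(6)=6,f(5)=5,f(3)=3,f(2)=2,f(1)=1 ⇒ 72
d|32:{1,2,4,8,16,32}  Σf=1+2+4+8+16+32=63
[q^33] f(1)=1,f(3)=3,f(11)=11,f(33)=33 ⇒ 48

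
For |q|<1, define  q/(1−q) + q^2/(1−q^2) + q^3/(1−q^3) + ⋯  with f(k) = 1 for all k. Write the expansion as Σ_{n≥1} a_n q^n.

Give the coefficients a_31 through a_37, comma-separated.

2, 6, 4, 4, 4, 9, 2

d|31:{1,31}  Σf=1+1=2
[q^32] f(1)=1,f(2)=1,f(4)=1,f(8)=1,f(16)=1,f(32)=1 ⇒ 6
q^33  k|33↦f(k): 1:1 3:1 11:1 33:1  a_33=4
d|34:{1,2,17,34}  Σf=1+1+1+1=4
[q^35] f(1)=1,f(5)=1,f(7)=1,f(35)=1 ⇒ 4
n=36: 1·36 2·18 3·12 4·9 6·6 9·4 12·3 18·2 36·1  f→[1+1+1+1+1+1+1+1+1]=9
q^37  k|37↦f(k): 1:1 37:1  a_37=2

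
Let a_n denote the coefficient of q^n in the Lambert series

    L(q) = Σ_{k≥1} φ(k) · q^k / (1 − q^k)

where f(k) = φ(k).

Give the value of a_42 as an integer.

q^42  k|42↦φ(k): 42:12 21:12 14:6 7:6 6:2 3:2 2:1 1:1  a_42=42

a_42 = 42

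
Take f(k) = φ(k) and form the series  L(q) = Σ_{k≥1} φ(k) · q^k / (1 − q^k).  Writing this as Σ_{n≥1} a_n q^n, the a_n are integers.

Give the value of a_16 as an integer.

n=16: 16·1 8·2 4·4 2·8 1·16  φ→[8+4+2+1+1]=16

a_16 = 16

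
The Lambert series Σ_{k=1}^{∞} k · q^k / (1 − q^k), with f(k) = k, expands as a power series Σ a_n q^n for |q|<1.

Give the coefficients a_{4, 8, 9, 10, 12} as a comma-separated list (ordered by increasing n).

7, 15, 13, 18, 28

q^4  k|4↦f(k): 1:1 2:2 4:4  a_4=7
[q^8] f(8)=8,f(4)=4,f(2)=2,f(1)=1 ⇒ 15
[q^9] f(1)=1,f(3)=3,f(9)=9 ⇒ 13
q^10  k|10↦f(k): 10:10 5:5 2:2 1:1  a_10=18
q^12  k|12↦f(k): 12:12 6:6 4:4 3:3 2:2 1:1  a_12=28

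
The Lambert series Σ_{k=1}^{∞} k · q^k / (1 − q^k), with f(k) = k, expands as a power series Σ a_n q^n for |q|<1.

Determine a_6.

a_6 = 12

[q^6] f(1)=1,f(2)=2,f(3)=3,f(6)=6 ⇒ 12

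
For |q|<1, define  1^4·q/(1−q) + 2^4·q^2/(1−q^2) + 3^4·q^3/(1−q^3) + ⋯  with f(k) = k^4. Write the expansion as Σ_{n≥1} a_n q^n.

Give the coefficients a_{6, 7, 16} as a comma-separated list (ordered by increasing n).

q^6  k|6↦f(k): 6:1296 3:81 2:16 1:1  a_6=1394
n=7: 7·1 1·7  f→[2401+1]=2402
d|16:{1,2,4,8,16}  Σf=1+16+256+4096+65536=69905

1394, 2402, 69905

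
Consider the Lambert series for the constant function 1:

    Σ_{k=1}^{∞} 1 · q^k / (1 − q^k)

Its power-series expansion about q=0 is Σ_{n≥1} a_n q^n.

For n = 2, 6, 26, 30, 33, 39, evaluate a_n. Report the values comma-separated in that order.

2, 4, 4, 8, 4, 4

[q^2] f(2)=1,f(1)=1 ⇒ 2
d|6:{1,2,3,6}  Σf=1+1+1+1=4
[q^26] f(26)=1,f(13)=1,f(2)=1,f(1)=1 ⇒ 4
n=30: 1·30 2·15 3·10 5·6 6·5 10·3 15·2 30·1  f→[1+1+1+1+1+1+1+1]=8
[q^33] f(1)=1,f(3)=1,f(11)=1,f(33)=1 ⇒ 4
n=39: 39·1 13·3 3·13 1·39  f→[1+1+1+1]=4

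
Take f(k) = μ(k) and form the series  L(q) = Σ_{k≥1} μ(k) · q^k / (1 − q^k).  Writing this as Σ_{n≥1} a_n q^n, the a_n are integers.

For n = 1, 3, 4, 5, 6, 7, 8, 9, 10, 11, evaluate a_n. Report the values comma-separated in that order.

1, 0, 0, 0, 0, 0, 0, 0, 0, 0

n=1: 1·1  μ→[1]=1
q^3  k|3↦μ(k): 1:1 3:-1  a_3=0
q^4  k|4↦μ(k): 4:0 2:-1 1:1  a_4=0
d|5:{1,5}  Σμ=1+(-1)=0
n=6: 1·6 2·3 3·2 6·1  μ→[1+(-1)+(-1)+1]=0
q^7  k|7↦μ(k): 7:-1 1:1  a_7=0
q^8  k|8↦μ(k): 8:0 4:0 2:-1 1:1  a_8=0
q^9  k|9↦μ(k): 9:0 3:-1 1:1  a_9=0
n=10: 1·10 2·5 5·2 10·1  μ→[1+(-1)+(-1)+1]=0
n=11: 1·11 11·1  μ→[1+(-1)]=0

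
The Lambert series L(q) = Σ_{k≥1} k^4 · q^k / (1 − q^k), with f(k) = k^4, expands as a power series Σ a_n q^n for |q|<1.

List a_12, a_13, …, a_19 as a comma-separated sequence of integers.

22386, 28562, 40834, 51332, 69905, 83522, 112931, 130322

n=12: 12·1 6·2 4·3 3·4 2·6 1·12  f→[20736+1296+256+81+16+1]=22386
d|13:{1,13}  Σf=1+28561=28562
[q^14] f(14)=38416,f(7)=2401,f(2)=16,f(1)=1 ⇒ 40834
[q^15] f(15)=50625,f(5)=625,f(3)=81,f(1)=1 ⇒ 51332
d|16:{1,2,4,8,16}  Σf=1+16+256+4096+65536=69905
[q^17] f(17)=83521,f(1)=1 ⇒ 83522
[q^18] f(1)=1,f(2)=16,f(3)=81,f(6)=1296,f(9)=6561,f(18)=104976 ⇒ 112931
[q^19] f(19)=130321,f(1)=1 ⇒ 130322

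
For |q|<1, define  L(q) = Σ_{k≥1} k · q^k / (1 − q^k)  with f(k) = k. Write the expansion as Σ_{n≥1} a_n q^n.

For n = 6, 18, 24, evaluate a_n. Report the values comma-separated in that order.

q^6  k|6↦f(k): 1:1 2:2 3:3 6:6  a_6=12
n=18: 1·18 2·9 3·6 6·3 9·2 18·1  f→[1+2+3+6+9+18]=39
[q^24] f(1)=1,f(2)=2,f(3)=3,f(4)=4,f(6)=6,f(8)=8,f(12)=12,f(24)=24 ⇒ 60

12, 39, 60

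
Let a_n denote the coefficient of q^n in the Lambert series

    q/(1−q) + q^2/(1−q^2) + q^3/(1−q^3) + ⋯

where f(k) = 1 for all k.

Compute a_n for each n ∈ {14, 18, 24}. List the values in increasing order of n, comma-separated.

4, 6, 8

n=14: 14·1 7·2 2·7 1·14  f→[1+1+1+1]=4
[q^18] f(18)=1,f(9)=1,f(6)=1,f(3)=1,f(2)=1,f(1)=1 ⇒ 6
n=24: 1·24 2·12 3·8 4·6 6·4 8·3 12·2 24·1  f→[1+1+1+1+1+1+1+1]=8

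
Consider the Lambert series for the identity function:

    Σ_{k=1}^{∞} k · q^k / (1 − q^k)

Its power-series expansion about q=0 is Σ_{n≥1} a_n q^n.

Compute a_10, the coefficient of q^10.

d|10:{1,2,5,10}  Σf=1+2+5+10=18

a_10 = 18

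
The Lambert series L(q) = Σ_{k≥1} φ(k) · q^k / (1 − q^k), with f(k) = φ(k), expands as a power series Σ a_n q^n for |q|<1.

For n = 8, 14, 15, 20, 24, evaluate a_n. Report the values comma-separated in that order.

d|8:{8,4,2,1}  Σφ=4+2+1+1=8
[q^14] φ(1)=1,φ(2)=1,φ(7)=6,φ(14)=6 ⇒ 14
d|15:{15,5,3,1}  Σφ=8+4+2+1=15
n=20: 1·20 2·10 4·5 5·4 10·2 20·1  φ→[1+1+2+4+4+8]=20
n=24: 1·24 2·12 3·8 4·6 6·4 8·3 12·2 24·1  φ→[1+1+2+2+2+4+4+8]=24

8, 14, 15, 20, 24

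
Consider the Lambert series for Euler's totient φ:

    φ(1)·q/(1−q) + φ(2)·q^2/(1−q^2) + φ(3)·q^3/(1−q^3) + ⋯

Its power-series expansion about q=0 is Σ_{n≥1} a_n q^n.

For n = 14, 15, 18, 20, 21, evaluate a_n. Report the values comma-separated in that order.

d|14:{1,2,7,14}  Σφ=1+1+6+6=14
n=15: 1·15 3·5 5·3 15·1  φ→[1+2+4+8]=15
q^18  k|18↦φ(k): 1:1 2:1 3:2 6:2 9:6 18:6  a_18=18
q^20  k|20↦φ(k): 20:8 10:4 5:4 4:2 2:1 1:1  a_20=20
n=21: 1·21 3·7 7·3 21·1  φ→[1+2+6+12]=21

14, 15, 18, 20, 21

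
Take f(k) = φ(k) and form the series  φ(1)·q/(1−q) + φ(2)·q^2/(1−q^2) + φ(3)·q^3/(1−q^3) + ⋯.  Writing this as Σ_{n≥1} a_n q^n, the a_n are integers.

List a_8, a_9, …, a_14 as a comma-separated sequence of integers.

d|8:{1,2,4,8}  Σφ=1+1+2+4=8
q^9  k|9↦φ(k): 9:6 3:2 1:1  a_9=9
n=10: 10·1 5·2 2·5 1·10  φ→[4+4+1+1]=10
q^11  k|11↦φ(k): 11:10 1:1  a_11=11
[q^12] φ(12)=4,φ(6)=2,φ(4)=2,φ(3)=2,φ(2)=1,φ(1)=1 ⇒ 12
[q^13] φ(1)=1,φ(13)=12 ⇒ 13
n=14: 14·1 7·2 2·7 1·14  φ→[6+6+1+1]=14

8, 9, 10, 11, 12, 13, 14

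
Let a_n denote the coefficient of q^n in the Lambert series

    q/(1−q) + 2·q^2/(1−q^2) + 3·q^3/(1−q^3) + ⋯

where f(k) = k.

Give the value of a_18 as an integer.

a_18 = 39

q^18  k|18↦f(k): 18:18 9:9 6:6 3:3 2:2 1:1  a_18=39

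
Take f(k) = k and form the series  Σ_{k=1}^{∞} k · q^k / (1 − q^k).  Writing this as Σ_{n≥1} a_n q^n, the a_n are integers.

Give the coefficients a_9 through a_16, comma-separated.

[q^9] f(9)=9,f(3)=3,f(1)=1 ⇒ 13
[q^10] f(1)=1,f(2)=2,f(5)=5,f(10)=10 ⇒ 18
n=11: 11·1 1·11  f→[11+1]=12
d|12:{1,2,3,4,6,12}  Σf=1+2+3+4+6+12=28
n=13: 13·1 1·13  f→[13+1]=14
n=14: 14·1 7·2 2·7 1·14  f→[14+7+2+1]=24
n=15: 1·15 3·5 5·3 15·1  f→[1+3+5+15]=24
d|16:{1,2,4,8,16}  Σf=1+2+4+8+16=31

13, 18, 12, 28, 14, 24, 24, 31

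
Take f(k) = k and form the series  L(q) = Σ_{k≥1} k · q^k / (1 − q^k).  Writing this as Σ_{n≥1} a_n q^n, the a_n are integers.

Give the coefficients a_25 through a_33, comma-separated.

31, 42, 40, 56, 30, 72, 32, 63, 48

d|25:{1,5,25}  Σf=1+5+25=31
q^26  k|26↦f(k): 26:26 13:13 2:2 1:1  a_26=42
[q^27] f(1)=1,f(3)=3,f(9)=9,f(27)=27 ⇒ 40
[q^28] f(1)=1,f(2)=2,f(4)=4,f(7)=7,f(14)=14,f(28)=28 ⇒ 56
n=29: 1·29 29·1  f→[1+29]=30
q^30  k|30↦f(k): 1:1 2:2 3:3 5:5 6:6 10:10 15:15 30:30  a_30=72
q^31  k|31↦f(k): 1:1 31:31  a_31=32
q^32  k|32↦f(k): 32:32 16:16 8:8 4:4 2:2 1:1  a_32=63
q^33  k|33↦f(k): 1:1 3:3 11:11 33:33  a_33=48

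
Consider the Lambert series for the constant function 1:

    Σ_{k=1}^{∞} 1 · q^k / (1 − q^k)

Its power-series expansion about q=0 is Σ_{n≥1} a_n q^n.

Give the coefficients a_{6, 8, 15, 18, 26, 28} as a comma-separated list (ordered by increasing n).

4, 4, 4, 6, 4, 6

q^6  k|6↦f(k): 6:1 3:1 2:1 1:1  a_6=4
n=8: 8·1 4·2 2·4 1·8  f→[1+1+1+1]=4
q^15  k|15↦f(k): 15:1 5:1 3:1 1:1  a_15=4
[q^18] f(1)=1,f(2)=1,f(3)=1,f(6)=1,f(9)=1,f(18)=1 ⇒ 6
[q^26] f(1)=1,f(2)=1,f(13)=1,f(26)=1 ⇒ 4
[q^28] f(28)=1,f(14)=1,f(7)=1,f(4)=1,f(2)=1,f(1)=1 ⇒ 6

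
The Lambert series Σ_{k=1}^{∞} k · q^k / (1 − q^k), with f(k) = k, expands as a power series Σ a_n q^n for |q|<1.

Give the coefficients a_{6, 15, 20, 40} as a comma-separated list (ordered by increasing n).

12, 24, 42, 90

[q^6] f(1)=1,f(2)=2,f(3)=3,f(6)=6 ⇒ 12
q^15  k|15↦f(k): 15:15 5:5 3:3 1:1  a_15=24
n=20: 20·1 10·2 5·4 4·5 2·10 1·20  f→[20+10+5+4+2+1]=42
n=40: 1·40 2·20 4·10 5·8 8·5 10·4 20·2 40·1  f→[1+2+4+5+8+10+20+40]=90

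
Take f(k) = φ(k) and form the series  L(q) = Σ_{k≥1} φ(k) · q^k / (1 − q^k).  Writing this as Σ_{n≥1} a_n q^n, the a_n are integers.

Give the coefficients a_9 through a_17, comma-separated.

[q^9] φ(1)=1,φ(3)=2,φ(9)=6 ⇒ 9
n=10: 1·10 2·5 5·2 10·1  φ→[1+1+4+4]=10
q^11  k|11↦φ(k): 1:1 11:10  a_11=11
n=12: 1·12 2·6 3·4 4·3 6·2 12·1  φ→[1+1+2+2+2+4]=12
n=13: 13·1 1·13  φ→[12+1]=13
d|14:{1,2,7,14}  Σφ=1+1+6+6=14
q^15  k|15↦φ(k): 15:8 5:4 3:2 1:1  a_15=15
[q^16] φ(1)=1,φ(2)=1,φ(4)=2,φ(8)=4,φ(16)=8 ⇒ 16
d|17:{17,1}  Σφ=16+1=17

9, 10, 11, 12, 13, 14, 15, 16, 17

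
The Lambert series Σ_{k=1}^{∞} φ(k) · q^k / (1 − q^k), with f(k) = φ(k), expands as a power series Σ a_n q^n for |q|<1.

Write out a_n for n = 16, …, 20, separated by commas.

q^16  k|16↦φ(k): 1:1 2:1 4:2 8:4 16:8  a_16=16
d|17:{1,17}  Σφ=1+16=17
d|18:{18,9,6,3,2,1}  Σφ=6+6+2+2+1+1=18
n=19: 19·1 1·19  φ→[18+1]=19
[q^20] φ(20)=8,φ(10)=4,φ(5)=4,φ(4)=2,φ(2)=1,φ(1)=1 ⇒ 20

16, 17, 18, 19, 20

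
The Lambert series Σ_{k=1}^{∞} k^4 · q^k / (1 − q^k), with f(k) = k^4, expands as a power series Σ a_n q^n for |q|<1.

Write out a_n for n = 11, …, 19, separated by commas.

14642, 22386, 28562, 40834, 51332, 69905, 83522, 112931, 130322

n=11: 1·11 11·1  f→[1+14641]=14642
q^12  k|12↦f(k): 1:1 2:16 3:81 4:256 6:1296 12:20736  a_12=22386
n=13: 13·1 1·13  f→[28561+1]=28562
n=14: 1·14 2·7 7·2 14·1  f→[1+16+2401+38416]=40834
[q^15] f(15)=50625,f(5)=625,f(3)=81,f(1)=1 ⇒ 51332
d|16:{16,8,4,2,1}  Σf=65536+4096+256+16+1=69905
d|17:{17,1}  Σf=83521+1=83522
d|18:{1,2,3,6,9,18}  Σf=1+16+81+1296+6561+104976=112931
[q^19] f(1)=1,f(19)=130321 ⇒ 130322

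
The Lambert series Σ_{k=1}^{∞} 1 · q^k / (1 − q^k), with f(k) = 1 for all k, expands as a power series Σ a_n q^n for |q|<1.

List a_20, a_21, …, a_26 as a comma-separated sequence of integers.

6, 4, 4, 2, 8, 3, 4

n=20: 1·20 2·10 4·5 5·4 10·2 20·1  f→[1+1+1+1+1+1]=6
d|21:{1,3,7,21}  Σf=1+1+1+1=4
n=22: 1·22 2·11 11·2 22·1  f→[1+1+1+1]=4
d|23:{23,1}  Σf=1+1=2
n=24: 1·24 2·12 3·8 4·6 6·4 8·3 12·2 24·1  f→[1+1+1+1+1+1+1+1]=8
d|25:{1,5,25}  Σf=1+1+1=3
n=26: 1·26 2·13 13·2 26·1  f→[1+1+1+1]=4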